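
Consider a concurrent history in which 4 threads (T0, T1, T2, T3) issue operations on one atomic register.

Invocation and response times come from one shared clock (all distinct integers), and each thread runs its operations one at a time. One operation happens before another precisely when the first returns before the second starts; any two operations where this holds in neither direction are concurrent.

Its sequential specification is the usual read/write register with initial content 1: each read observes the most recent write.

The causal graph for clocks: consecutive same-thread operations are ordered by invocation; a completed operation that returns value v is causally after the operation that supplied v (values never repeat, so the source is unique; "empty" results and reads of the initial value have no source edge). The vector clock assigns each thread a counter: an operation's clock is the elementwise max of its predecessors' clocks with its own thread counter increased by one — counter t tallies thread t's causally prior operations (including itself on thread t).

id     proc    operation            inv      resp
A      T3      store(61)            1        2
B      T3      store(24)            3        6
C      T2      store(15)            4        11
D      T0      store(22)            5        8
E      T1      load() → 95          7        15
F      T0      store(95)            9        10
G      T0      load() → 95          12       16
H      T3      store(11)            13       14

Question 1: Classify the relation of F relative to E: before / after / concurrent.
F spans [9,10], E spans [7,15]
the intervals overlap in both directions

concurrent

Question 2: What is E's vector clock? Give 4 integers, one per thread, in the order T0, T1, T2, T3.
A, invoked 1, has no incoming edges; only T3's bump applies → (0, 0, 0, 1)
C, invoked 4, has no incoming edges; only T2's bump applies → (0, 0, 1, 0)
D, invoked 5, has no incoming edges; only T0's bump applies → (1, 0, 0, 0)
invoked at 3, B merges VC(A)=(0, 0, 0, 1) and bumps T3's slot → (0, 0, 0, 2)
invoked at 9, F merges VC(D)=(1, 0, 0, 0) and bumps T0's slot → (2, 0, 0, 0)
invoked at 13, H merges VC(B)=(0, 0, 0, 2) and bumps T3's slot → (0, 0, 0, 3)
invoked at 7, E merges VC(F)=(2, 0, 0, 0) and bumps T1's slot → (2, 1, 0, 0)
invoked at 12, G merges VC(F)=(2, 0, 0, 0) and bumps T0's slot → (3, 0, 0, 0)
target: VC(E) = (2, 1, 0, 0)

(2, 1, 0, 0)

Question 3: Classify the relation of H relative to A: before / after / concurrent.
H spans [13,14], A spans [1,2]
resp(A)=2 < inv(H)=13

after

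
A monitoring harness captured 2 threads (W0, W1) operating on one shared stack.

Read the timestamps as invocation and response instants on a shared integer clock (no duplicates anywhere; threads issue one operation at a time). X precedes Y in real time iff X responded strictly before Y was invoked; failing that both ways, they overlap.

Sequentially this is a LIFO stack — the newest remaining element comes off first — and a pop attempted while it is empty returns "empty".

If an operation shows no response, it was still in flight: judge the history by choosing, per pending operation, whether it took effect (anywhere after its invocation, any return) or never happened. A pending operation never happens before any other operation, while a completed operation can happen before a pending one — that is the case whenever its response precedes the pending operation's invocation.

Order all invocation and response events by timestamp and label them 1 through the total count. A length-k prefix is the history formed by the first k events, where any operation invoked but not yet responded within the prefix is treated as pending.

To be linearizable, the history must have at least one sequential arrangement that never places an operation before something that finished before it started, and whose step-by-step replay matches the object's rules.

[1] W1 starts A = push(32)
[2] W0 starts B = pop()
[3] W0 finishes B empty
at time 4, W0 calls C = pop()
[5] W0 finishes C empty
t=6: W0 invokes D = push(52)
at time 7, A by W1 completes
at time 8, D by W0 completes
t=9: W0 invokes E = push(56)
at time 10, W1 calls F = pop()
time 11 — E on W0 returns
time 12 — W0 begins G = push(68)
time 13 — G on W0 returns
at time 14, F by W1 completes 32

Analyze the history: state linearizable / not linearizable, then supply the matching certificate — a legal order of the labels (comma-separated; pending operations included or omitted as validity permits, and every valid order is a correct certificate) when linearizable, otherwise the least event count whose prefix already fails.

linearizable — witness: B, C, D, A, F, E, G

after step 1 (B pop() → empty): stack <>
after step 2 (C pop() → empty): stack <>
after step 3 (D push(52)): stack <52>
after step 4 (A push(32)): stack <52,32>
after step 5 (F pop() → 32): stack <52>
after step 6 (E push(56)): stack <52,56>
after step 7 (G push(68)): stack <52,56,68>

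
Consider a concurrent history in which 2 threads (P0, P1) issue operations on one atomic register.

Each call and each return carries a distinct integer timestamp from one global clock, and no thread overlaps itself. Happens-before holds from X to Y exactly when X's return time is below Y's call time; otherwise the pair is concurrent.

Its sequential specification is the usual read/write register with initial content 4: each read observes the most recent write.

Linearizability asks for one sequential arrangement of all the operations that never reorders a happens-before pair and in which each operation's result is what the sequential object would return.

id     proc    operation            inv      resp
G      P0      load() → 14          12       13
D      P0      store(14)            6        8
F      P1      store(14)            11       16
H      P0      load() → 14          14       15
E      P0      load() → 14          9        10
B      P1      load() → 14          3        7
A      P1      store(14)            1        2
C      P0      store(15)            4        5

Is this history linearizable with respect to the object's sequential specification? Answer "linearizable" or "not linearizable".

linearizable

witness order: A, B, C, D, E, F, G, H
1. A store(14), leaving value 14
2. B load() → 14, leaving value 14
3. C store(15), leaving value 15
4. D store(14), leaving value 14
5. E load() → 14, leaving value 14
6. F store(14), leaving value 14
7. G load() → 14, leaving value 14
8. H load() → 14, leaving value 14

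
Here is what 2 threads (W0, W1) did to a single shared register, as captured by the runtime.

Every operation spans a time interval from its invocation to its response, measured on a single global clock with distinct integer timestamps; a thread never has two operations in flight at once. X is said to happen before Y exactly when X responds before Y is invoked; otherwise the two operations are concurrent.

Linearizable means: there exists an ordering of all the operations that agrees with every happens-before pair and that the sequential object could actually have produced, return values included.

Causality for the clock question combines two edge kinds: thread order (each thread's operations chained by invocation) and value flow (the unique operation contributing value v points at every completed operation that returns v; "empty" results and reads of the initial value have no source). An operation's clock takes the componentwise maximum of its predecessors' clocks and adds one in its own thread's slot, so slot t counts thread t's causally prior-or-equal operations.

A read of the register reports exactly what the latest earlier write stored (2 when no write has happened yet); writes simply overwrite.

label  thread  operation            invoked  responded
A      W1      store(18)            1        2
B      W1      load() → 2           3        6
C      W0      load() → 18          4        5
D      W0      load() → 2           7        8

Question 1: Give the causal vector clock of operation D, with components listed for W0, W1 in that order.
A, invoked 1, has no incoming edges; only W1's bump applies → (0, 1)
merge at B (invoked 3): VC(A)=(0, 1), own-thread bump on W1 → (0, 2)
merge at C (invoked 4): VC(A)=(0, 1), own-thread bump on W0 → (1, 1)
merge at D (invoked 7): VC(C)=(1, 1), own-thread bump on W0 → (2, 1)
target: VC(D) = (2, 1)

(2, 1)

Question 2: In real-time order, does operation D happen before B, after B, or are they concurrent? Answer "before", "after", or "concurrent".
D spans [7,8], B spans [3,6]
resp(B)=6 < inv(D)=7

after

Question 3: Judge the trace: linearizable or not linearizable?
prefix check: 1..5 passes, 1..6 fails once B's time-6 response joins
every one of the 2 real-time-consistent orders over 3 completed register ops fails the sequential spec
e.g. A, B, C: illegal at step 2, since B load() → 2 cannot apply there
e.g. A, C, B: illegal at step 3, since B load() → 2 cannot apply there

not linearizable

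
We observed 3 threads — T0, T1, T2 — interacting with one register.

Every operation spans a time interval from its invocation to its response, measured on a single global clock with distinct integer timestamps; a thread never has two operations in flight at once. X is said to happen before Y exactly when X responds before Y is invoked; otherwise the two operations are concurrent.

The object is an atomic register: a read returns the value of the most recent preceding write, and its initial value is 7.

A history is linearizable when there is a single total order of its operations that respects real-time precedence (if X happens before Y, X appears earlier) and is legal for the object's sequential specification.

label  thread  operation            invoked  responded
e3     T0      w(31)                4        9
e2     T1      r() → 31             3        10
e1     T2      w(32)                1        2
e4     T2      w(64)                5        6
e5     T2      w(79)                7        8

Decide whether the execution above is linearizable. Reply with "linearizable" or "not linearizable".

linearizable

witness order: e1, e3, e2, e4, e5
1. e1 w(32), leaving value 32
2. e3 w(31), leaving value 31
3. e2 r() → 31, leaving value 31
4. e4 w(64), leaving value 64
5. e5 w(79), leaving value 79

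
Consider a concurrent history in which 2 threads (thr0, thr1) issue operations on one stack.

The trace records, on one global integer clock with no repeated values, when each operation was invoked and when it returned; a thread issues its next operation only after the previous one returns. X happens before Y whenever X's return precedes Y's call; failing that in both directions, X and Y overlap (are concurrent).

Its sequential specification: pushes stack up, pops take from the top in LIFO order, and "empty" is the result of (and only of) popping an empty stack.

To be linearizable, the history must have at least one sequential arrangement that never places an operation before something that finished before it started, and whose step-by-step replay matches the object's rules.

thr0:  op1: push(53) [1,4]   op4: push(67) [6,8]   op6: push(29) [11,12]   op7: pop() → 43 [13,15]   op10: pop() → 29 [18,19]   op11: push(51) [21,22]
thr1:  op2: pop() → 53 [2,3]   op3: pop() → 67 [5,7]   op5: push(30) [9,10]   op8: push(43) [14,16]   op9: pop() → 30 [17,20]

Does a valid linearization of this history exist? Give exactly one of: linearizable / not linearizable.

a witness: op1, op2, op4, op3, op5, op6, op8, op7, op10, op9, op11
after step 1 (op1 push(53)): stack <53>
after step 2 (op2 pop() → 53): stack <>
after step 3 (op4 push(67)): stack <67>
after step 4 (op3 pop() → 67): stack <>
after step 5 (op5 push(30)): stack <30>
after step 6 (op6 push(29)): stack <30,29>
after step 7 (op8 push(43)): stack <30,29,43>
after step 8 (op7 pop() → 43): stack <30,29>
after step 9 (op10 pop() → 29): stack <30>
after step 10 (op9 pop() → 30): stack <>
after step 11 (op11 push(51)): stack <51>

linearizable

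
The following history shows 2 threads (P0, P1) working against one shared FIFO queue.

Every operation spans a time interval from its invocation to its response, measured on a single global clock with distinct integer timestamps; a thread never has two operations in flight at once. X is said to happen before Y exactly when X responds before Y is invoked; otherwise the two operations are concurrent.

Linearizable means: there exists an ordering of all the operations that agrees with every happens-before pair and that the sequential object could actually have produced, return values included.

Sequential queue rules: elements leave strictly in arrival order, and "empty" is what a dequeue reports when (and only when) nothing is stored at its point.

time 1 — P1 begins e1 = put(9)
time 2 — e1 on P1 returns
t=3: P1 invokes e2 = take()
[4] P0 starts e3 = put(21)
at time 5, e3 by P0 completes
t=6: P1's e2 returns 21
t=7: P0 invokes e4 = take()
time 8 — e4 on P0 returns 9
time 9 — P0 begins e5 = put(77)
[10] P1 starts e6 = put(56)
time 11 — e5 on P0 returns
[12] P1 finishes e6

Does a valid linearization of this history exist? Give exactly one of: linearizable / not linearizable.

not linearizable

the violation lands at event 6, e2's response at time 6: events 1..5 linearize, events 1..6 do not
real-time-consistent orders of the 3 completed operations: 2 — all fail the FIFO queue replay
take e1, e2, e3: step 2 already fails, because e2 take() → 21 cannot occur there
take e1, e3, e2: step 3 already fails, because e2 take() → 21 cannot occur there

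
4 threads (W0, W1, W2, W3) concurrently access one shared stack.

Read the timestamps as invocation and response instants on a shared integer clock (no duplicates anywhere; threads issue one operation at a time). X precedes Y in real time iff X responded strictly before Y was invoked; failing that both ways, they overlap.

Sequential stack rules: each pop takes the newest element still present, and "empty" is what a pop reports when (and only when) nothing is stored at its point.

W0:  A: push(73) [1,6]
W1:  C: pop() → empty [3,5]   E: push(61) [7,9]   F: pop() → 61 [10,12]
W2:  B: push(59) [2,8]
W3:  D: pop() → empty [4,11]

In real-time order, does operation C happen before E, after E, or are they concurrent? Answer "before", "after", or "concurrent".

C spans [3,5], E spans [7,9]
resp(C)=5 < inv(E)=7

before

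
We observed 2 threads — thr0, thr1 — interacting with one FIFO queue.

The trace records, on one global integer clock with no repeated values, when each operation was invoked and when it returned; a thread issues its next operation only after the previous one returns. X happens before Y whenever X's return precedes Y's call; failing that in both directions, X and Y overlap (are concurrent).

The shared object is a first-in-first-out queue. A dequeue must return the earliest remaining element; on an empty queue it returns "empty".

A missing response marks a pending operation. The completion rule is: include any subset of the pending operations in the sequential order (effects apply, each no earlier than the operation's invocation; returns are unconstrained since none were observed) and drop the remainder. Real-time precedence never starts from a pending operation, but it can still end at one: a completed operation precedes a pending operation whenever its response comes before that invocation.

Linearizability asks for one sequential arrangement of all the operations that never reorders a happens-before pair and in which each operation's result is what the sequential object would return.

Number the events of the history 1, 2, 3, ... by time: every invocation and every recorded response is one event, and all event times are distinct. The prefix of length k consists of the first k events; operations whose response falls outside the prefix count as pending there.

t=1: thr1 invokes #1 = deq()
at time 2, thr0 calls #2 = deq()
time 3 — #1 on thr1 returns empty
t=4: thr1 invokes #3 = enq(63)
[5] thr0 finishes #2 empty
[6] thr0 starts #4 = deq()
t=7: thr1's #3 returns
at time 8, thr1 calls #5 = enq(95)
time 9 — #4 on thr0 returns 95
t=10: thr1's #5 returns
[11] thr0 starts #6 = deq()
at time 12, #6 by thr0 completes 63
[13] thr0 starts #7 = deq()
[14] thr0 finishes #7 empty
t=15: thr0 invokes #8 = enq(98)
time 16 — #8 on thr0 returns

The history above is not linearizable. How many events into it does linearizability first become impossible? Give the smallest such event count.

a valid linearization of events 1..8 exists, for instance #1, #2, #3:
after step 1 (#1 deq() → empty): queue <>
after step 2 (#2 deq() → empty): queue <>
after step 3 (#3 enq(63)): queue <63>
once event 9 joins (#4's response, time 9), exhaustive search finds no witness
completion choices over the 1 pending operation (#5) were checked; none helps
sample order #1, #2, #3, #4 (pending dropped) stalls at step 4 — #4 deq() → 95 has no legal effect
sample order #1, #2, #4, #3 (pending dropped) stalls at step 3 — #4 deq() → 95 has no legal effect

9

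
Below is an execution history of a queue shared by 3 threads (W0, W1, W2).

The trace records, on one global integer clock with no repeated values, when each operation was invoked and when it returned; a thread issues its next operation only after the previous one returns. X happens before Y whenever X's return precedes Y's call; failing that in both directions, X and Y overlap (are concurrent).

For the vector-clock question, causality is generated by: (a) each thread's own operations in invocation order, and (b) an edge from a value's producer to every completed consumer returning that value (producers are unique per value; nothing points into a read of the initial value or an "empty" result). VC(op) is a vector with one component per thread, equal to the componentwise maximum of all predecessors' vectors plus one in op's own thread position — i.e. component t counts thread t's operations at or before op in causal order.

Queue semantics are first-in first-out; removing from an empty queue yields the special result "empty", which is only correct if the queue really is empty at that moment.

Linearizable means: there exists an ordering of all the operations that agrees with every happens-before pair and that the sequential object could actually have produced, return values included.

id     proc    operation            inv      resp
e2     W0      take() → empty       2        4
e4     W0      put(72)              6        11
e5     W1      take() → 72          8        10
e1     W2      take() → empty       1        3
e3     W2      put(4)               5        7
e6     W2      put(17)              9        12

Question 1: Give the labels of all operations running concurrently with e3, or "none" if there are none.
e4

e3 spans [5,7]: anything still running between times 5 and 7 counts as concurrent
e1 [1,3]: before
e2 [2,4]: before
e4 [6,11]: concurrent
e5 [8,10]: after
e6 [9,12]: after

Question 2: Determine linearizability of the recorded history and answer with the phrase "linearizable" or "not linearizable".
linearizable

witness order: e1, e2, e4, e3, e5, e6
1. e1 take() → empty, leaving queue <>
2. e2 take() → empty, leaving queue <>
3. e4 put(72), leaving queue <72>
4. e3 put(4), leaving queue <72,4>
5. e5 take() → 72, leaving queue <4>
6. e6 put(17), leaving queue <4,17>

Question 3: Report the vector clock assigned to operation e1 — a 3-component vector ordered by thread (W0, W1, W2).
(0, 0, 1)

e1, invoked 1, has no incoming edges; only W2's bump applies → (0, 0, 1)
e2, invoked 2, has no incoming edges; only W0's bump applies → (1, 0, 0)
VC(e3, invoked at 5): max of VC(e1)=(0, 0, 1), then +1 on thread W2 → (0, 0, 2)
VC(e4, invoked at 6): max of VC(e2)=(1, 0, 0), then +1 on thread W0 → (2, 0, 0)
VC(e6, invoked at 9): max of VC(e3)=(0, 0, 2), then +1 on thread W2 → (0, 0, 3)
VC(e5, invoked at 8): max of VC(e4)=(2, 0, 0), then +1 on thread W1 → (2, 1, 0)
target: VC(e1) = (0, 0, 1)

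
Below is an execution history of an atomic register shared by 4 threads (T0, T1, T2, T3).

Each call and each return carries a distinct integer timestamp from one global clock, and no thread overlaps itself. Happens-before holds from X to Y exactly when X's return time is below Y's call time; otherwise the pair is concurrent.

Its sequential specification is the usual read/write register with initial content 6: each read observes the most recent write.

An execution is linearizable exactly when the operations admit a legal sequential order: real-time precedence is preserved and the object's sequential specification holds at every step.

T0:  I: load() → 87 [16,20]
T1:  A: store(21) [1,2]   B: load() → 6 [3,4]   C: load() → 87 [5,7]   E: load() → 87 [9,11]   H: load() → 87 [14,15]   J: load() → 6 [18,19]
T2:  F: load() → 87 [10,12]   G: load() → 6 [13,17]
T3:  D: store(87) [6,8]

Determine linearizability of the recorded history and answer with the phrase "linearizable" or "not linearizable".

already the first 4 events (up to B's response at time 4) admit no linearization; the first 3 still do
the completed operations (2 total) allow one real-time order; the atomic register replay rejects it
for example A, B fails at step 2: B load() → 6 is not legal there

not linearizable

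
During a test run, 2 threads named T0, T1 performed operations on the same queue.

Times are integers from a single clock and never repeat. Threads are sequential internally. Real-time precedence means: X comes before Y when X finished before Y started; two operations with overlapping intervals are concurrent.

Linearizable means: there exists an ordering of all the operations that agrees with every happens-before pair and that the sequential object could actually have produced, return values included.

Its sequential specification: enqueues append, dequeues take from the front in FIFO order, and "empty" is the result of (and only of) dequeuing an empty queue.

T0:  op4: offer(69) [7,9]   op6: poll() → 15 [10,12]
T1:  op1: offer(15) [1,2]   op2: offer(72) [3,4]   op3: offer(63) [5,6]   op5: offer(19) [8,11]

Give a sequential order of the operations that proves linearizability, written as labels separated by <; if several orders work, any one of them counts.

op1 < op2 < op3 < op4 < op5 < op6

1. op1 offer(15), leaving queue <15>
2. op2 offer(72), leaving queue <15,72>
3. op3 offer(63), leaving queue <15,72,63>
4. op4 offer(69), leaving queue <15,72,63,69>
5. op5 offer(19), leaving queue <15,72,63,69,19>
6. op6 poll() → 15, leaving queue <72,63,69,19>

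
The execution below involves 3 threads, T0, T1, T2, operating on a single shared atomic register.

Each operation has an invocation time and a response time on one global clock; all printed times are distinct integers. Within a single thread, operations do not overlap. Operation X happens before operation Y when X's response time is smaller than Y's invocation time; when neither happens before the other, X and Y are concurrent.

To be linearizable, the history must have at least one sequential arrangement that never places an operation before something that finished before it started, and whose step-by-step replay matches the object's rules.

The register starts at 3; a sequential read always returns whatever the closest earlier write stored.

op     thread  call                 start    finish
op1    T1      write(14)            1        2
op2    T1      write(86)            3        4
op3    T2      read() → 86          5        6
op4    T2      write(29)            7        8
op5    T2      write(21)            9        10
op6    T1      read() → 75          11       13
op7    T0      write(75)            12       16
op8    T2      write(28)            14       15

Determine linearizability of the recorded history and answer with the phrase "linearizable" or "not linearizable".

a witness: op1, op2, op3, op4, op5, op7, op6, op8
1. op1 write(14), leaving value 14
2. op2 write(86), leaving value 86
3. op3 read() → 86, leaving value 86
4. op4 write(29), leaving value 29
5. op5 write(21), leaving value 21
6. op7 write(75), leaving value 75
7. op6 read() → 75, leaving value 75
8. op8 write(28), leaving value 28

linearizable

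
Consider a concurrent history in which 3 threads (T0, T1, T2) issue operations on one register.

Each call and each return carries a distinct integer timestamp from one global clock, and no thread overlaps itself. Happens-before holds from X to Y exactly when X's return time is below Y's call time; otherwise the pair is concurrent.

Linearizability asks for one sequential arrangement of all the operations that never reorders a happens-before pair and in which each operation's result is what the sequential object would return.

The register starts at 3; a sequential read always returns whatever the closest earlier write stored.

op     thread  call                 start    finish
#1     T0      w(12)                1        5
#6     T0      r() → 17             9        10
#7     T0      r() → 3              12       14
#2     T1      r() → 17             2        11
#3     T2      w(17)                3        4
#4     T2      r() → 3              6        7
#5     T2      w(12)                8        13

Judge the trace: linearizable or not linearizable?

already the first 7 events (up to #4's response at time 7) admit no linearization; the first 6 still do
real-time-consistent orders of the 3 completed operations: 2 — all fail the register replay
include/drop combinations of the 1 pending operation (#2) were all tried; none helps
e.g. #1, #3, #4 (pending dropped): illegal at step 3, since #4 r() → 3 cannot apply there
e.g. #3, #1, #4 (pending dropped): illegal at step 3, since #4 r() → 3 cannot apply there

not linearizable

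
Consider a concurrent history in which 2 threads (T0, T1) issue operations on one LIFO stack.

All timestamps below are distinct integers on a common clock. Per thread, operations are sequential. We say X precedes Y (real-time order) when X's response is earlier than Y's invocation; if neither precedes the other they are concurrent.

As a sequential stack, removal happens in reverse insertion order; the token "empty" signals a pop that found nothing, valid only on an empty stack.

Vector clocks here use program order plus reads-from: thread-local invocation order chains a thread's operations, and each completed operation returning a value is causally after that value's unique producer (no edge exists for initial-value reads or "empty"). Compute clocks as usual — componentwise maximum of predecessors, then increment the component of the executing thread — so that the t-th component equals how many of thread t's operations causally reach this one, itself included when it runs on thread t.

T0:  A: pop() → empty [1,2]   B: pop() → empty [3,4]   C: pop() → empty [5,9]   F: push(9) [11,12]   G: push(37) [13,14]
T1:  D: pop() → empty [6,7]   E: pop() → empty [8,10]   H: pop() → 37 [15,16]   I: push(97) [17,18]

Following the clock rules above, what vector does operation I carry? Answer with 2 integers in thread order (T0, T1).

invoked at 6, D has no predecessors; its own T1 bump gives (0, 1)
invoked at 1, A has no predecessors; its own T0 bump gives (1, 0)
E, invoked 8, takes VC(D)=(0, 1) under max, adds 1 for T1 → (0, 2)
B, invoked 3, takes VC(A)=(1, 0) under max, adds 1 for T0 → (2, 0)
C, invoked 5, takes VC(B)=(2, 0) under max, adds 1 for T0 → (3, 0)
F, invoked 11, takes VC(C)=(3, 0) under max, adds 1 for T0 → (4, 0)
G, invoked 13, takes VC(F)=(4, 0) under max, adds 1 for T0 → (5, 0)
H, invoked 15, takes VC(E)=(0, 2), VC(G)=(5, 0) under max, adds 1 for T1 → (5, 3)
I, invoked 17, takes VC(H)=(5, 3) under max, adds 1 for T1 → (5, 4)
target: VC(I) = (5, 4)

(5, 4)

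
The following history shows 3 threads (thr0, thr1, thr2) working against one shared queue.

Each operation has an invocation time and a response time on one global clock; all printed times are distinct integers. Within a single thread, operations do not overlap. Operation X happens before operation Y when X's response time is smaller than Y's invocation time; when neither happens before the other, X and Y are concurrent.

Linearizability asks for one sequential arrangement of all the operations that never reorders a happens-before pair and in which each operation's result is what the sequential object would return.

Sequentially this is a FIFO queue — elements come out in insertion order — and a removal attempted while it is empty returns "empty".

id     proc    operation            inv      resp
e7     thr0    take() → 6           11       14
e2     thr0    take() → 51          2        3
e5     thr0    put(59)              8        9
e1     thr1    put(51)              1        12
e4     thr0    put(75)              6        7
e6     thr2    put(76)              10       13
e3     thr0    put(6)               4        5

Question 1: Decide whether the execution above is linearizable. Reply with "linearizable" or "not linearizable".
linearizable

a witness: e1, e2, e3, e4, e5, e6, e7
after step 1 (e1 put(51)): queue <51>
after step 2 (e2 take() → 51): queue <>
after step 3 (e3 put(6)): queue <6>
after step 4 (e4 put(75)): queue <6,75>
after step 5 (e5 put(59)): queue <6,75,59>
after step 6 (e6 put(76)): queue <6,75,59,76>
after step 7 (e7 take() → 6): queue <75,59,76>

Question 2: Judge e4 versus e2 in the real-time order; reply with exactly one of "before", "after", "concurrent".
after

e4 spans [6,7], e2 spans [2,3]
resp(e2)=3 < inv(e4)=6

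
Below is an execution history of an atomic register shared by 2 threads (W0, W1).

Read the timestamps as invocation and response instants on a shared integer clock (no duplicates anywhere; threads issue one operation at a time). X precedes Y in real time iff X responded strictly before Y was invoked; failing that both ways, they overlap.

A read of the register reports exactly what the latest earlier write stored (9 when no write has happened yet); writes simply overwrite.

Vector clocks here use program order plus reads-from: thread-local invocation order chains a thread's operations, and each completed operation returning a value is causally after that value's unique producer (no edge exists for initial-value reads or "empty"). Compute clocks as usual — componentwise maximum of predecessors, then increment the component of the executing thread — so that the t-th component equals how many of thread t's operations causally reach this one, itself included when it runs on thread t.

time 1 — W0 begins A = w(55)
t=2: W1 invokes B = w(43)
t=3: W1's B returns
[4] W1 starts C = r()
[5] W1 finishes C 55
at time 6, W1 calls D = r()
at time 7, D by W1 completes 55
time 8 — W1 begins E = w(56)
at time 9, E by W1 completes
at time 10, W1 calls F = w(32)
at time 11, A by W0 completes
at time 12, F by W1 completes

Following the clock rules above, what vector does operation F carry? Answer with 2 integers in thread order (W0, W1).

no predecessors for B (invoked 2): W1 increments from zero → (0, 1)
no predecessors for A (invoked 1): W0 increments from zero → (1, 0)
from VC(A)=(1, 0), VC(B)=(0, 1), C (invoked 4) maxes components and bumps W1 → (1, 2)
from VC(A)=(1, 0), VC(C)=(1, 2), D (invoked 6) maxes components and bumps W1 → (1, 3)
from VC(D)=(1, 3), E (invoked 8) maxes components and bumps W1 → (1, 4)
from VC(E)=(1, 4), F (invoked 10) maxes components and bumps W1 → (1, 5)
target: VC(F) = (1, 5)

(1, 5)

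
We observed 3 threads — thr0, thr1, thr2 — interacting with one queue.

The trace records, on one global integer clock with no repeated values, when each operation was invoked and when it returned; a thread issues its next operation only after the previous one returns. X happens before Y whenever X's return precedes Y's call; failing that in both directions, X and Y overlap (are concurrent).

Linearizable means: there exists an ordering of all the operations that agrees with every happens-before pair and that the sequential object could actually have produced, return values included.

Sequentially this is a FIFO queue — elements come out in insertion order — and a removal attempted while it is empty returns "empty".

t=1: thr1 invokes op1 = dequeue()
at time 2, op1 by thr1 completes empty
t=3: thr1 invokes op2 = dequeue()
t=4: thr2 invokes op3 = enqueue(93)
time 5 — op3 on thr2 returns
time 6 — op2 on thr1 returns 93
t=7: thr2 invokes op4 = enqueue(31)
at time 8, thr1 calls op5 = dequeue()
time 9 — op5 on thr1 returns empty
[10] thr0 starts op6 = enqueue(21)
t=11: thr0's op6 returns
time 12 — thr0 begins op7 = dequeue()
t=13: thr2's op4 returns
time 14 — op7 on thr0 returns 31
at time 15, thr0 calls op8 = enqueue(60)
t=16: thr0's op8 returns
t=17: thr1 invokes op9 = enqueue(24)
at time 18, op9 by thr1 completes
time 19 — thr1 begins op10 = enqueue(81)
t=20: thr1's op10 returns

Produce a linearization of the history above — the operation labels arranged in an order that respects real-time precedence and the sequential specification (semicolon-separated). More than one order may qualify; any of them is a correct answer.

op1; op3; op2; op5; op4; op6; op7; op8; op9; op10

1. op1 dequeue() → empty, leaving queue <>
2. op3 enqueue(93), leaving queue <93>
3. op2 dequeue() → 93, leaving queue <>
4. op5 dequeue() → empty, leaving queue <>
5. op4 enqueue(31), leaving queue <31>
6. op6 enqueue(21), leaving queue <31,21>
7. op7 dequeue() → 31, leaving queue <21>
8. op8 enqueue(60), leaving queue <21,60>
9. op9 enqueue(24), leaving queue <21,60,24>
10. op10 enqueue(81), leaving queue <21,60,24,81>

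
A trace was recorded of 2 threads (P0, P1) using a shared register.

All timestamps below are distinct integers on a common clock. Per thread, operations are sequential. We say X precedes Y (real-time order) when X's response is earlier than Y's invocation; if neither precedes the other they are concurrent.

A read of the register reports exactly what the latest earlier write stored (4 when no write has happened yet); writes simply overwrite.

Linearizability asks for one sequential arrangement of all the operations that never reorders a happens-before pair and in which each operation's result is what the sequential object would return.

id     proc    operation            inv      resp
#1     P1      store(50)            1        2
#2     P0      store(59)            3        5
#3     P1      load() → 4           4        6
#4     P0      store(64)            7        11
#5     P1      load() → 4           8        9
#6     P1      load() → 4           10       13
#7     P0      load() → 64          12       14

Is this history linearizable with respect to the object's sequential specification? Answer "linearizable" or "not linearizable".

cut after 5 events: linearizable; cut after 6 events (#3 responds, time 6): not linearizable
no legal order exists: 2 real-time-consistent candidates over 3 completed register operations, all rejected
for example #1, #2, #3 fails at step 3: #3 load() → 4 is not legal there
for example #1, #3, #2 fails at step 2: #3 load() → 4 is not legal there

not linearizable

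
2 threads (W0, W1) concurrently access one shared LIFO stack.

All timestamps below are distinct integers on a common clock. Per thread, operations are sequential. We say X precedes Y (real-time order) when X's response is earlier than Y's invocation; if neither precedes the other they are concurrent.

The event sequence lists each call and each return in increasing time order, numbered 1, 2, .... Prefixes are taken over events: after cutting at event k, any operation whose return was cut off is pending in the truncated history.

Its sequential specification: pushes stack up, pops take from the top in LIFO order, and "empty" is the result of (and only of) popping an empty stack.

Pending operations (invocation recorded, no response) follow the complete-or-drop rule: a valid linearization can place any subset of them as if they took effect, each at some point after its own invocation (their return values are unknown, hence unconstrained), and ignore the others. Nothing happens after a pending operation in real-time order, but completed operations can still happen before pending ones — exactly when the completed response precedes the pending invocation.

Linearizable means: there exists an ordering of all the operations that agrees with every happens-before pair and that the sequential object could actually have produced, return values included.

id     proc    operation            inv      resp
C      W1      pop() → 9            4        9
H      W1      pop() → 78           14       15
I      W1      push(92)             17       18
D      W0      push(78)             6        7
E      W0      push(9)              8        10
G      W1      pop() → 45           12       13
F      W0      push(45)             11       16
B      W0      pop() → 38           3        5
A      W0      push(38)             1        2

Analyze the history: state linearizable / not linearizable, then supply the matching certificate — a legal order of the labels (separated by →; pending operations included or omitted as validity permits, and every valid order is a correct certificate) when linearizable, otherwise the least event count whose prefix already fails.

linearizable — witness: A → B → D → E → C → F → G → H → I

after step 1 (A push(38)): stack <38>
after step 2 (B pop() → 38): stack <>
after step 3 (D push(78)): stack <78>
after step 4 (E push(9)): stack <78,9>
after step 5 (C pop() → 9): stack <78>
after step 6 (F push(45)): stack <78,45>
after step 7 (G pop() → 45): stack <78>
after step 8 (H pop() → 78): stack <>
after step 9 (I push(92)): stack <92>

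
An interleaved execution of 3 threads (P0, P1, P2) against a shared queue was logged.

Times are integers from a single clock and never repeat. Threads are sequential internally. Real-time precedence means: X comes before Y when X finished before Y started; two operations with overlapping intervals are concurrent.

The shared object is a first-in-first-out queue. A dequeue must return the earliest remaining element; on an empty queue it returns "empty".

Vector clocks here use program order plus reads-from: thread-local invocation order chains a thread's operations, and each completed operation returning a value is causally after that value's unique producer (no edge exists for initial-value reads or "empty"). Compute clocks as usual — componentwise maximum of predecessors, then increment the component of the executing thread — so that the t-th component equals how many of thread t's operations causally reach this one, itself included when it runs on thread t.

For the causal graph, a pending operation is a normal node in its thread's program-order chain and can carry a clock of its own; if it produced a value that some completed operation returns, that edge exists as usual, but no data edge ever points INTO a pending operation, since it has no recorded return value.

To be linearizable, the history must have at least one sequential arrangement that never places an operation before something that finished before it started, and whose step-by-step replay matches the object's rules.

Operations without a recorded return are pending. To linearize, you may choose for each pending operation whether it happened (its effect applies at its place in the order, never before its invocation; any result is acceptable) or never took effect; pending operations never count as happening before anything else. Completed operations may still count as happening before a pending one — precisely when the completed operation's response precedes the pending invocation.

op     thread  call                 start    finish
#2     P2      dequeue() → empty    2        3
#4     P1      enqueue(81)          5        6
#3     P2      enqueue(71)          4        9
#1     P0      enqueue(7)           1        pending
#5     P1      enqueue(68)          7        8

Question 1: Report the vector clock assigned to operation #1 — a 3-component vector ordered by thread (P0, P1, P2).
#2 (invocation 2): nothing precedes it; P2's component alone gives (0, 0, 1)
#4 (invocation 5): nothing precedes it; P1's component alone gives (0, 1, 0)
#1 (invocation 1): nothing precedes it; P0's component alone gives (1, 0, 0)
#3, invoked 4, takes VC(#2)=(0, 0, 1) under max, adds 1 for P2 → (0, 0, 2)
#5, invoked 7, takes VC(#4)=(0, 1, 0) under max, adds 1 for P1 → (0, 2, 0)
target: VC(#1) = (1, 0, 0)

(1, 0, 0)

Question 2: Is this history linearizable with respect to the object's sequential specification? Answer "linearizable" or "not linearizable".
one valid linearization: #2, #1, #3, #4, #5
1. #2 dequeue() → empty, leaving queue <>
2. #1 enqueue(7) (pending, included), leaving queue <7>
3. #3 enqueue(71), leaving queue <7,71>
4. #4 enqueue(81), leaving queue <7,71,81>
5. #5 enqueue(68), leaving queue <7,71,81,68>

linearizable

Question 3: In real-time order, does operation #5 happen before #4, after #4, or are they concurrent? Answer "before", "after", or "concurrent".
#5 spans [7,8], #4 spans [5,6]
resp(#4)=6 < inv(#5)=7

after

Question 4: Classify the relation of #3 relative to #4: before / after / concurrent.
#3 spans [4,9], #4 spans [5,6]
the intervals overlap in both directions

concurrent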